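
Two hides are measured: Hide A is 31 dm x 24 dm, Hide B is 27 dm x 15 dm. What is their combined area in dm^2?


Hide A area = 31 x 24 = 744 dm^2
Hide B area = 27 x 15 = 405 dm^2
Total = 744 + 405 = 1149 dm^2


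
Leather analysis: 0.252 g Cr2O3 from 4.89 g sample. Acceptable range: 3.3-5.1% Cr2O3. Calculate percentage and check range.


Cr2O3% = 0.252 / 4.89 x 100 = 5.15%
Acceptable range: 3.3 to 5.1%
Within range: No


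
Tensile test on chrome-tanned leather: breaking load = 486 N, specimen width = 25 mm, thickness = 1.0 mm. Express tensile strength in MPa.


19.44 MPa


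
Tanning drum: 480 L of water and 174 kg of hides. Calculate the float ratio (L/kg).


2.8


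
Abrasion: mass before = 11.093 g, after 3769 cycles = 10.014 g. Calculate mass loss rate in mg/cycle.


0.286 mg/cycle

Mass loss = 11.093 - 10.014 = 1.079 g
Rate = 1.079 / 3769 x 1000 = 0.286 mg/cycle


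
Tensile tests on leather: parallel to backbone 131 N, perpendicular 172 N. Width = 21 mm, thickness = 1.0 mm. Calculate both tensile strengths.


Parallel = 6.24 N/mm^2
Perpendicular = 8.19 N/mm^2


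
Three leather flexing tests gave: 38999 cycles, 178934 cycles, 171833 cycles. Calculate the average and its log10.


Average = (38999 + 178934 + 171833) / 3 = 129922 cycles
log10(129922) = 5.11


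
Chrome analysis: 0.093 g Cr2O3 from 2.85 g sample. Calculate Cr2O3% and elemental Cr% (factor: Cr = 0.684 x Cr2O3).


Cr2O3% = 0.093 / 2.85 x 100 = 3.26%
Cr% = 3.26 x 0.684 = 2.23%


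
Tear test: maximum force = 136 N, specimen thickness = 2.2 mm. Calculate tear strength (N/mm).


Tear strength = force / thickness
Tear = 136 / 2.2 = 61.8 N/mm


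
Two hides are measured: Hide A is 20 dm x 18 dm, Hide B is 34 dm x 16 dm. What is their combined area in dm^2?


904 dm^2


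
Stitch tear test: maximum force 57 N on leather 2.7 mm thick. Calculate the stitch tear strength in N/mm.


Stitch tear strength = force / thickness
STS = 57 / 2.7 = 21.1 N/mm


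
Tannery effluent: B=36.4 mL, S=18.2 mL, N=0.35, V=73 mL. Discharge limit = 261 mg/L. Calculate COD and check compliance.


COD = 698.1 mg/L
Compliant: No


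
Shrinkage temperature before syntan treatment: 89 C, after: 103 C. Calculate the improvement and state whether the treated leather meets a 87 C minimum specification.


Improvement = 14 C
Meets 87 C spec: Yes


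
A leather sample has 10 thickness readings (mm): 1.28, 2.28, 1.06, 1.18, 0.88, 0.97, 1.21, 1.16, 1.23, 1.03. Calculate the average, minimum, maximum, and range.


Sum = 12.28
Average = 12.28 / 10 = 1.23 mm
Minimum = 0.88 mm
Maximum = 2.28 mm
Range = 2.28 - 0.88 = 1.40 mm


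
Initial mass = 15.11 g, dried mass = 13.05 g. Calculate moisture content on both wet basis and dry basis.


Moisture lost = 15.11 - 13.05 = 2.06 g
Wet basis MC = 2.06 / 15.11 x 100 = 13.6%
Dry basis MC = 2.06 / 13.05 x 100 = 15.8%


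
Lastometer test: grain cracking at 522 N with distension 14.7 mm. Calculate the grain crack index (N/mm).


Grain crack index = force / distension
Index = 522 / 14.7 = 35.5 N/mm


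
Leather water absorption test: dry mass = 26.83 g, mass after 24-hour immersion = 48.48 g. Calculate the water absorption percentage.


Water absorbed = 48.48 - 26.83 = 21.65 g
WA% = 21.65 / 26.83 x 100 = 80.7%


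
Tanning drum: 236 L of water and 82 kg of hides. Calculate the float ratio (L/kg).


Float ratio = water / hide weight
Ratio = 236 / 82 = 2.9


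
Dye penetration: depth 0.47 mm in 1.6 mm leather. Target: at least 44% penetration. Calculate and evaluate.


Penetration = 29.4%
Meets target: No

Penetration = 0.47 / 1.6 x 100 = 29.4%
Target: 44%
Meets target: No


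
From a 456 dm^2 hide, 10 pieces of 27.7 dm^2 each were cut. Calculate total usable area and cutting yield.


Total usable = 10 x 27.7 = 277.0 dm^2
Yield = 277.0 / 456 x 100 = 60.7%


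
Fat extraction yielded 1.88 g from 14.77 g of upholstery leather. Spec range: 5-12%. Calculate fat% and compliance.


Fat content = 12.7%
Compliant: No

Fat% = 1.88 / 14.77 x 100 = 12.7%
Spec range: 5-12%
Compliant: No


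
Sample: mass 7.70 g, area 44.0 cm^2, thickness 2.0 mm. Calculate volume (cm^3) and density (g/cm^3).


Volume = 8.800 cm^3
Density = 0.875 g/cm^3


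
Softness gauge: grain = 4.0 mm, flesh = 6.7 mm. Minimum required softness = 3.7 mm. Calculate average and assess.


Average = (4.0 + 6.7) / 2 = 5.35 mm
Minimum = 3.7 mm
Meets requirement: Yes


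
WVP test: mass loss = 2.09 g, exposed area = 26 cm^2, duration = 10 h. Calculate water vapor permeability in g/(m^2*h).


WVP = mass_loss / (area x time) x 10000
WVP = 2.09 / (26 x 10) x 10000
WVP = 2.09 / 260 x 10000 = 80.38 g/(m^2*h)


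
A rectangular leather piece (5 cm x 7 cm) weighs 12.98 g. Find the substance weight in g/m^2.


Area = 5 x 7 = 35 cm^2
SW = 12.98 / 35 x 10000 = 3708.6 g/m^2


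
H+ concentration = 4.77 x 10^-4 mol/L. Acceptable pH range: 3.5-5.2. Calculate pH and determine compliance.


pH = 3.32
Compliant: No

pH = -log10(4.77 x 10^-4) = 3.32
Range: 3.5 to 5.2
Compliant: No


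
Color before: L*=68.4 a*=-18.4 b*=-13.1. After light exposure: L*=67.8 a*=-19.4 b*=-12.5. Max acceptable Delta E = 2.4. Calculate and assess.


Delta E = 1.31
Passes: Yes


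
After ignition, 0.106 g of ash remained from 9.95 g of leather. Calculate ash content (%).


Ash% = 0.106 / 9.95 x 100
Ash% = 1.07%


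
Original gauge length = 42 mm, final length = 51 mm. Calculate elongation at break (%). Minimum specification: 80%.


Elongation = 21.4%
Meets spec: No


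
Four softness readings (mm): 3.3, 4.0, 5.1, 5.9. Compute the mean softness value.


Sum = 3.3 + 4.0 + 5.1 + 5.9
Mean = 18.3 / 4 = 4.58 mm


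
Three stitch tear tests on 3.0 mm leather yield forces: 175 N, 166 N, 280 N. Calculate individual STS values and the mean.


STS1 = 58.3 N/mm
STS2 = 55.3 N/mm
STS3 = 93.3 N/mm
Mean = 69.0 N/mm

STS1 = 175 / 3.0 = 58.3 N/mm
STS2 = 166 / 3.0 = 55.3 N/mm
STS3 = 280 / 3.0 = 93.3 N/mm
Mean = (58.3 + 55.3 + 93.3) / 3 = 69.0 N/mm


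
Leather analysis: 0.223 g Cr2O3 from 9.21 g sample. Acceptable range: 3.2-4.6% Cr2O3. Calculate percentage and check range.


Cr2O3 = 2.42%
Within range: No

Cr2O3% = 0.223 / 9.21 x 100 = 2.42%
Acceptable range: 3.2 to 4.6%
Within range: No


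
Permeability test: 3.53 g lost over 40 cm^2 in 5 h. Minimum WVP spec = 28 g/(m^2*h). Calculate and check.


WVP = 3.53 / (40 x 5) x 10000 = 176.50 g/(m^2*h)
Minimum: 28 g/(m^2*h)
Meets spec: Yes


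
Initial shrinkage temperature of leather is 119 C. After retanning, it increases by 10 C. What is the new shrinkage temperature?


New Ts = 119 + 10 = 129 C


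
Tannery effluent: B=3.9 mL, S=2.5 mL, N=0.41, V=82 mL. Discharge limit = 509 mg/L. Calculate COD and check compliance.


COD = (3.9 - 2.5) x 0.41 x 8000 / 82 = 56.0 mg/L
Limit: 509 mg/L
Compliant: Yes


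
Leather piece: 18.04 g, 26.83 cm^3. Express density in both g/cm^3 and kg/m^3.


0.672 g/cm^3
672 kg/m^3


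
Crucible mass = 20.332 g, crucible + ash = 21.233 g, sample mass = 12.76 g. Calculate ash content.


Ash mass = 0.901 g
Ash content = 7.06%

Ash mass = 21.233 - 20.332 = 0.901 g
Ash% = 0.901 / 12.76 x 100 = 7.06%


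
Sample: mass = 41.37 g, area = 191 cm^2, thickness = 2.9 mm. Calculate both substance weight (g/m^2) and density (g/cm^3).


Substance weight = 2166.0 g/m^2
Density = 0.747 g/cm^3


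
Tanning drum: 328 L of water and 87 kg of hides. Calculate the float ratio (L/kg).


Float ratio = water / hide weight
Ratio = 328 / 87 = 3.8


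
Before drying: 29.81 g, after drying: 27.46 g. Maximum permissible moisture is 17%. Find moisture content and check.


MC = (29.81 - 27.46) / 29.81 x 100 = 7.9%
Maximum: 17%
Acceptable: Yes


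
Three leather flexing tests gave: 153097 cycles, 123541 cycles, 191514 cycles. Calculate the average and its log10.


Average = (153097 + 123541 + 191514) / 3 = 156051 cycles
log10(156051) = 5.19


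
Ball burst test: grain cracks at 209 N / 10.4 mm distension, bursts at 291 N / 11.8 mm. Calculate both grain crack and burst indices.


Crack index = 209 / 10.4 = 20.1 N/mm
Burst index = 291 / 11.8 = 24.7 N/mm


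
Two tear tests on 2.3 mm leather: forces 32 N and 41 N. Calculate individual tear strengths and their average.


Tear 1 = 13.9 N/mm
Tear 2 = 17.8 N/mm
Average = 15.9 N/mm

Tear 1 = 32 / 2.3 = 13.9 N/mm
Tear 2 = 41 / 2.3 = 17.8 N/mm
Average = (13.9 + 17.8) / 2 = 15.9 N/mm


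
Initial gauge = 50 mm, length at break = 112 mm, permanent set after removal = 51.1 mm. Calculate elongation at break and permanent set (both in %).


Elongation at break = (112 - 50) / 50 x 100 = 124.0%
Permanent set = (51.1 - 50) / 50 x 100 = 2.2%


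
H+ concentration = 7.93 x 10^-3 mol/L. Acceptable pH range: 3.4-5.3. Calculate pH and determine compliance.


pH = 2.10
Compliant: No


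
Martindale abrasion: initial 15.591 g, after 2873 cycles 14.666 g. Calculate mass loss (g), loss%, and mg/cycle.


Loss = 15.591 - 14.666 = 0.925 g
Loss% = 0.925 / 15.591 x 100 = 5.93%
Rate = 0.925 / 2873 x 1000 = 0.322 mg/cycle


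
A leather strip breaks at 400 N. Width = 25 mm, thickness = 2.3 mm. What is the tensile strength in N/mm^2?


6.96 N/mm^2


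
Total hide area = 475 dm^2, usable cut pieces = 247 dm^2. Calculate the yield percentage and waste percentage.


Yield = 247 / 475 x 100 = 52.0%
Waste = 475 - 247 = 228 dm^2
Waste% = 100 - 52.0 = 48.0%


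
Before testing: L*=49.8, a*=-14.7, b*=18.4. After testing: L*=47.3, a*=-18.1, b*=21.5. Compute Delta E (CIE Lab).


dL = 47.3 - 49.8 = -2.5
da = -18.1 - (-14.7) = -3.4
db = 21.5 - 18.4 = 3.1
dE = sqrt((-2.5)^2 + (-3.4)^2 + (3.1)^2) = 5.24


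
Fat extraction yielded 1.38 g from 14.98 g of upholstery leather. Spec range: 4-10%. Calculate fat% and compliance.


Fat content = 9.2%
Compliant: Yes

Fat% = 1.38 / 14.98 x 100 = 9.2%
Spec range: 4-10%
Compliant: Yes


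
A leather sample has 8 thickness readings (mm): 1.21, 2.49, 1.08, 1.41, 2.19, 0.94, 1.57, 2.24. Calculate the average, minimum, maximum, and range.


Sum = 13.13
Average = 13.13 / 8 = 1.64 mm
Minimum = 0.94 mm
Maximum = 2.49 mm
Range = 2.49 - 0.94 = 1.55 mm


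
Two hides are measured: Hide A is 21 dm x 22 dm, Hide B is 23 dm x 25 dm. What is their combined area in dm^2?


Hide A area = 21 x 22 = 462 dm^2
Hide B area = 23 x 25 = 575 dm^2
Total = 462 + 575 = 1037 dm^2


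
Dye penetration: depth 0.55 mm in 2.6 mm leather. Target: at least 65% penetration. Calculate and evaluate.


Penetration = 21.2%
Meets target: No


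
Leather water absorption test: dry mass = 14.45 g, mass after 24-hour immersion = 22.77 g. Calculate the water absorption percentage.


57.6%

Water absorbed = 22.77 - 14.45 = 8.32 g
WA% = 8.32 / 14.45 x 100 = 57.6%


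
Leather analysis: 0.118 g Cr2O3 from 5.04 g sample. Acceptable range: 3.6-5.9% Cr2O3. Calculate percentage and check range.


Cr2O3 = 2.34%
Within range: No


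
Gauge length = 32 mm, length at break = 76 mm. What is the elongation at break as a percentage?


Extension = 76 - 32 = 44 mm
Elongation = 44 / 32 x 100 = 137.5%


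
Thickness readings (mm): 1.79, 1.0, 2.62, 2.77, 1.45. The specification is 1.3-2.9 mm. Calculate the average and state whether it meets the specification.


Average = 1.93 mm
Within specification: Yes

Sum = 9.63
Average = 9.63 / 5 = 1.93 mm
Specification range: 1.3 to 2.9 mm
Within spec: Yes


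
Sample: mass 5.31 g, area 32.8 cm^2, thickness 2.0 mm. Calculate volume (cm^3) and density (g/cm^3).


Thickness in cm = 2.0 / 10 = 0.20 cm
Volume = 32.8 x 0.20 = 6.560 cm^3
Density = 5.31 / 6.560 = 0.809 g/cm^3


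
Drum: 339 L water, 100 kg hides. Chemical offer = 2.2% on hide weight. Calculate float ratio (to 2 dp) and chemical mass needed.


Float ratio = 3.39
Chemical needed = 2.2 kg

Float ratio = 339 / 100 = 3.39
Chemical = 100 x 2.2 / 100 = 2.2 kg


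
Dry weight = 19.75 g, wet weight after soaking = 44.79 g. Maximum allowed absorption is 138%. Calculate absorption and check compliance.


WA = (44.79 - 19.75) / 19.75 x 100 = 126.8%
Maximum allowed: 138%
Compliant: Yes


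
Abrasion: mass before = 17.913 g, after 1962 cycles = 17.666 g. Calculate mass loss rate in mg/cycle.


0.126 mg/cycle

Mass loss = 17.913 - 17.666 = 0.247 g
Rate = 0.247 / 1962 x 1000 = 0.126 mg/cycle


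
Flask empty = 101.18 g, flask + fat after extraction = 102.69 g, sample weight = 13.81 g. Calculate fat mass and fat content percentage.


Fat mass = 1.51 g
Fat content = 10.9%

Fat mass = 102.69 - 101.18 = 1.51 g
Fat% = 1.51 / 13.81 x 100 = 10.9%


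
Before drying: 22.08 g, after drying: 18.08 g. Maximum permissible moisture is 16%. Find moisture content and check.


MC = (22.08 - 18.08) / 22.08 x 100 = 18.1%
Maximum: 16%
Acceptable: No


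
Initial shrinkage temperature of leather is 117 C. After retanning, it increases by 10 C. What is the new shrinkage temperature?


New Ts = 117 + 10 = 127 C


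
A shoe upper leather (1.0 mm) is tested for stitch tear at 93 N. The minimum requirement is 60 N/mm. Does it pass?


STS = 93.0 N/mm
Passes: Yes

STS = 93 / 1.0 = 93.0 N/mm
Minimum required: 60 N/mm
Passes: Yes


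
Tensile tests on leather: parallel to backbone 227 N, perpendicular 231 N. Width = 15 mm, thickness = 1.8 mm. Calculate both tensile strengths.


Parallel = 8.41 N/mm^2
Perpendicular = 8.56 N/mm^2

Area = 15 x 1.8 = 27.0 mm^2
TS (parallel) = 227 / 27.0 = 8.41 N/mm^2
TS (perpendicular) = 231 / 27.0 = 8.56 N/mm^2


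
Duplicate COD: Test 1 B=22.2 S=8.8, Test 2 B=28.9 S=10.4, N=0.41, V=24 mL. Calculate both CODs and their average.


COD1 = (22.2 - 8.8) x 0.41 x 8000 / 24 = 1831.3 mg/L
COD2 = (28.9 - 10.4) x 0.41 x 8000 / 24 = 2528.3 mg/L
Average = (1831.3 + 2528.3) / 2 = 2179.8 mg/L


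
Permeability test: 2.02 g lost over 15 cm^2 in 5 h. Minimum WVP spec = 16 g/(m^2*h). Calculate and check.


WVP = 2.02 / (15 x 5) x 10000 = 269.33 g/(m^2*h)
Minimum: 16 g/(m^2*h)
Meets spec: Yes


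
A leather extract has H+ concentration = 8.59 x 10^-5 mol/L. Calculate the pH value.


pH = -log10[H+]
pH = -log10(8.59 x 10^-5) = 4.07


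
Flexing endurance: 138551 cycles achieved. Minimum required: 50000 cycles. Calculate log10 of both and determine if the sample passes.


log10(138551) = 5.14
log10(50000) = 4.70
Passes: Yes


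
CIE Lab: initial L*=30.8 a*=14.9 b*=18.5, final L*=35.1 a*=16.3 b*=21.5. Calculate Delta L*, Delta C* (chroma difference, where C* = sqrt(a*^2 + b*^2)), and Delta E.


Delta L* = 4.3
Delta C* = 3.23
Delta E = 5.43

Delta L* = 35.1 - 30.8 = 4.3
C1* = sqrt((14.9)^2 + (18.5)^2) = 23.754
C2* = sqrt((16.3)^2 + (21.5)^2) = 26.980
Delta C* = 26.980 - 23.754 = 3.23
Delta E = sqrt((4.3)^2 + (1.4)^2 + (3.0)^2) = 5.43


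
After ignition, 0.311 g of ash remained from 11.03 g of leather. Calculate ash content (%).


2.82%

Ash% = 0.311 / 11.03 x 100
Ash% = 2.82%


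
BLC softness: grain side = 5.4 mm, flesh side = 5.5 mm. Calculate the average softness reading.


5.45 mm


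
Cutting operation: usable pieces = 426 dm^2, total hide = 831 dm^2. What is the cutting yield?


Yield = usable / total x 100
Yield = 426 / 831 x 100 = 51.3%


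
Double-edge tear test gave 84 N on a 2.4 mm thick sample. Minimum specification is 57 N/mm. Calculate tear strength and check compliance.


Tear strength = 35.0 N/mm
Compliant: No


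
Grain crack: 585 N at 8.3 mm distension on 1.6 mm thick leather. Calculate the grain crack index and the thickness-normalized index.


Crack index = 585 / 8.3 = 70.5 N/mm
Normalized = 70.5 / 1.6 = 44.1 N/mm per mm


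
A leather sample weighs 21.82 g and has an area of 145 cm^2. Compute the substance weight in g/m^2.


Substance weight = mass / area x 10000
SW = 21.82 / 145 x 10000
SW = 1504.8 g/m^2


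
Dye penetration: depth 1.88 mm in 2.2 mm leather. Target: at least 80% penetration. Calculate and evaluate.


Penetration = 85.5%
Meets target: Yes


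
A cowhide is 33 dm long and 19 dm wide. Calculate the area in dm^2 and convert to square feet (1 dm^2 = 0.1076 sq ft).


627 dm^2
67.47 sq ft

Area = 33 x 19 = 627 dm^2
Conversion: 627 x 0.1076 = 67.47 sq ft


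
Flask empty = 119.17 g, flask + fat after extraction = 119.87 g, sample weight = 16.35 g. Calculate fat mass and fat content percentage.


Fat mass = 119.87 - 119.17 = 0.70 g
Fat% = 0.70 / 16.35 x 100 = 4.3%


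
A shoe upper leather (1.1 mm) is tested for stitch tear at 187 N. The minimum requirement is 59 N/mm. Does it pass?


STS = 170.0 N/mm
Passes: Yes

STS = 187 / 1.1 = 170.0 N/mm
Minimum required: 59 N/mm
Passes: Yes


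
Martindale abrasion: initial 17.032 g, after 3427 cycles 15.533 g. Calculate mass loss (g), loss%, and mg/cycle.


Mass loss = 1.499 g
Loss = 8.80%
Rate = 0.437 mg/cycle


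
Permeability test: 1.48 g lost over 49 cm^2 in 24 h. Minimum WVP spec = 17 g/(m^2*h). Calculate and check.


WVP = 1.48 / (49 x 24) x 10000 = 12.59 g/(m^2*h)
Minimum: 17 g/(m^2*h)
Meets spec: No


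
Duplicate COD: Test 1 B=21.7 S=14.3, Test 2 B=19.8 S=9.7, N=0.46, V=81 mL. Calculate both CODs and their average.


COD1 = (21.7 - 14.3) x 0.46 x 8000 / 81 = 336.2 mg/L
COD2 = (19.8 - 9.7) x 0.46 x 8000 / 81 = 458.9 mg/L
Average = (336.2 + 458.9) / 2 = 397.6 mg/L


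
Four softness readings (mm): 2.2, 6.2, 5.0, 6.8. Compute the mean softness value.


5.05 mm

Sum = 2.2 + 6.2 + 5.0 + 6.8
Mean = 20.2 / 4 = 5.05 mm


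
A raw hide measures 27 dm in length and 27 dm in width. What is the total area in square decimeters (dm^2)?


Area = length x width
Area = 27 x 27 = 729 dm^2


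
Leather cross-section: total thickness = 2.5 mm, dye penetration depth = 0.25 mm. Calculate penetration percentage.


Penetration% = 0.25 / 2.5 x 100
Penetration = 10.0%


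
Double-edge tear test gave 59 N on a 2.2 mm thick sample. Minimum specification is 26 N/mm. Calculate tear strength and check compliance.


Tear strength = 26.8 N/mm
Compliant: Yes

Tear strength = 59 / 2.2 = 26.8 N/mm
Required minimum = 26 N/mm
Compliant: Yes


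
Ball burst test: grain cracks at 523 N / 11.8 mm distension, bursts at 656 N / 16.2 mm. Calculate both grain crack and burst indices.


Crack index = 44.3 N/mm
Burst index = 40.5 N/mm

Crack index = 523 / 11.8 = 44.3 N/mm
Burst index = 656 / 16.2 = 40.5 N/mm


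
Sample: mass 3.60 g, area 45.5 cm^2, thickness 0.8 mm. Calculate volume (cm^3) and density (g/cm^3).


Thickness in cm = 0.8 / 10 = 0.08 cm
Volume = 45.5 x 0.08 = 3.640 cm^3
Density = 3.60 / 3.640 = 0.989 g/cm^3


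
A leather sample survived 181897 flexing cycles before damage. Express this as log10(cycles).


5.26


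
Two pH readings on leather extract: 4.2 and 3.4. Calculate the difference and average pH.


Difference = |4.2 - 3.4| = 0.8
Average = (4.2 + 3.4) / 2 = 3.80


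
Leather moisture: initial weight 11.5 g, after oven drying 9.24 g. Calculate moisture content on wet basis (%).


19.7%


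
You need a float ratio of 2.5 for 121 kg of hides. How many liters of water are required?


Water = hide weight x target ratio
Water = 121 x 2.5 = 302.5 L


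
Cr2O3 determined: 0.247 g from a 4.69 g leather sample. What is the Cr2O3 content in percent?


5.27%

Cr2O3% = 0.247 / 4.69 x 100
Cr2O3% = 5.27%


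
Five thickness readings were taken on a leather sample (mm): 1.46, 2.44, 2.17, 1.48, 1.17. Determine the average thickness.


1.74 mm

Sum = 1.46 + 2.44 + 2.17 + 1.48 + 1.17 = 8.72
Average = 8.72 / 5 = 1.74 mm


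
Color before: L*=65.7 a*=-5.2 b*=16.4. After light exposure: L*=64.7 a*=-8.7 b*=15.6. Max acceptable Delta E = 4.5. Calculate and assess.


Delta E = 3.73
Passes: Yes


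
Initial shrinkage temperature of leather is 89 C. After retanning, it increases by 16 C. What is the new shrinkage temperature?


105 C

New Ts = 89 + 16 = 105 C


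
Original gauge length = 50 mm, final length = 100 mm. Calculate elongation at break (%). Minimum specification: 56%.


Extension = 100 - 50 = 50 mm
Elongation = 50 / 50 x 100 = 100.0%
Minimum required: 56%
Meets specification: Yes


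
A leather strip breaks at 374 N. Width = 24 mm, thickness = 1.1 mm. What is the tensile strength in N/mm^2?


14.17 N/mm^2

Cross-sectional area = 24 x 1.1 = 26.4 mm^2
Tensile strength = 374 / 26.4 = 14.17 N/mm^2


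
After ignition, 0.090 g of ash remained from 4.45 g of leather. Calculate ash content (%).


2.02%

Ash% = 0.090 / 4.45 x 100
Ash% = 2.02%


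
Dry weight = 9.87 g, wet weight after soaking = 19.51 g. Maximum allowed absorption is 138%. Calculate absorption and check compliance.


Absorption = 97.7%
Compliant: Yes

WA = (19.51 - 9.87) / 9.87 x 100 = 97.7%
Maximum allowed: 138%
Compliant: Yes


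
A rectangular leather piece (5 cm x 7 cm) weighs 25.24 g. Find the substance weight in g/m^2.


7211.4 g/m^2

Area = 5 x 7 = 35 cm^2
SW = 25.24 / 35 x 10000 = 7211.4 g/m^2


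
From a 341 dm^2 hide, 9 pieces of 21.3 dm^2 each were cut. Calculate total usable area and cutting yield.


Usable area = 191.7 dm^2
Yield = 56.2%

Total usable = 9 x 21.3 = 191.7 dm^2
Yield = 191.7 / 341 x 100 = 56.2%


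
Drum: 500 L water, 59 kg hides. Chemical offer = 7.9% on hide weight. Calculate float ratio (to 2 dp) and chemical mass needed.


Float ratio = 8.47
Chemical needed = 4.661 kg


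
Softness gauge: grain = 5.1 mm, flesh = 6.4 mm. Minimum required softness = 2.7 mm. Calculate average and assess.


Average = (5.1 + 6.4) / 2 = 5.75 mm
Minimum = 2.7 mm
Meets requirement: Yes


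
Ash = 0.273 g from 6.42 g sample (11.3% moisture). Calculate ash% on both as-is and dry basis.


As-is ash% = 0.273 / 6.42 x 100 = 4.25%
Dry mass = 6.42 x (100 - 11.3) / 100 = 5.69454 g
Dry-basis ash% = 0.273 / 5.69454 x 100 = 4.79%


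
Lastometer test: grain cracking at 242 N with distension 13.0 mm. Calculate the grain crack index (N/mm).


Grain crack index = force / distension
Index = 242 / 13.0 = 18.6 N/mm


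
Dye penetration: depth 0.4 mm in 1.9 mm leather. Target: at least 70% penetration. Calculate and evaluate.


Penetration = 0.4 / 1.9 x 100 = 21.1%
Target: 70%
Meets target: No


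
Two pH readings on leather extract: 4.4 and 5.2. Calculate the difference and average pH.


Difference = 0.8
Average pH = 4.80

Difference = |4.4 - 5.2| = 0.8
Average = (4.4 + 5.2) / 2 = 4.80


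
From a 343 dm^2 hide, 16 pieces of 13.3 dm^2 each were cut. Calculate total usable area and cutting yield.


Total usable = 16 x 13.3 = 212.8 dm^2
Yield = 212.8 / 343 x 100 = 62.0%


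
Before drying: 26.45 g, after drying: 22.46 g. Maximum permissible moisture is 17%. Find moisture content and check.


MC = (26.45 - 22.46) / 26.45 x 100 = 15.1%
Maximum: 17%
Acceptable: Yes


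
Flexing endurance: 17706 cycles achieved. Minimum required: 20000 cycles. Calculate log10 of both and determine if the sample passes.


log10(17706) = 4.25
log10(20000) = 4.30
Passes: No


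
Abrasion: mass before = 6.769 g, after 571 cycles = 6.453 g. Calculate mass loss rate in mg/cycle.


Mass loss = 6.769 - 6.453 = 0.316 g
Rate = 0.316 / 571 x 1000 = 0.553 mg/cycle


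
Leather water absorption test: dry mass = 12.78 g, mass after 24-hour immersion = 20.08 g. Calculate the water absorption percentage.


57.1%


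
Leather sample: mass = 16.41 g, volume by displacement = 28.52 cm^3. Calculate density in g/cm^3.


Density = mass / volume
Density = 16.41 / 28.52 = 0.575 g/cm^3


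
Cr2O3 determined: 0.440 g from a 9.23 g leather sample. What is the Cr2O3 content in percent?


4.77%

Cr2O3% = 0.440 / 9.23 x 100
Cr2O3% = 4.77%


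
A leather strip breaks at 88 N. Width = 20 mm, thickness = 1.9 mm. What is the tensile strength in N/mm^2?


2.32 N/mm^2

Cross-sectional area = 20 x 1.9 = 38.0 mm^2
Tensile strength = 88 / 38.0 = 2.32 N/mm^2


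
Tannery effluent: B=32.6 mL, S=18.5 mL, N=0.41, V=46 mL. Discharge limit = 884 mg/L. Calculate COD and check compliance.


COD = 1005.4 mg/L
Compliant: No

COD = (32.6 - 18.5) x 0.41 x 8000 / 46 = 1005.4 mg/L
Limit: 884 mg/L
Compliant: No


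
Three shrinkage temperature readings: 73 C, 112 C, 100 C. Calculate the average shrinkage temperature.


95.0 C

Average = (73 + 112 + 100) / 3
Average = 285 / 3 = 95.0 C


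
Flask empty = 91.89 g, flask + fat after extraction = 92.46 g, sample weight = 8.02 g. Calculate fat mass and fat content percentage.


Fat mass = 92.46 - 91.89 = 0.57 g
Fat% = 0.57 / 8.02 x 100 = 7.1%


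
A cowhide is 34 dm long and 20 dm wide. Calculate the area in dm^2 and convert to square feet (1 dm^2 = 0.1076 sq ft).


Area = 34 x 20 = 680 dm^2
Conversion: 680 x 0.1076 = 73.17 sq ft


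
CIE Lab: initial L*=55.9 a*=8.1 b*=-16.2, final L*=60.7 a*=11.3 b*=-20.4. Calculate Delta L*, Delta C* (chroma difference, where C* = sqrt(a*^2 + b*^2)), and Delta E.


Delta L* = 4.8
Delta C* = 5.21
Delta E = 7.14


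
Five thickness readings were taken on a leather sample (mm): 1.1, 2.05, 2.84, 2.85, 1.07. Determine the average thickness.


Sum = 1.1 + 2.05 + 2.84 + 2.85 + 1.07 = 9.91
Average = 9.91 / 5 = 1.98 mm


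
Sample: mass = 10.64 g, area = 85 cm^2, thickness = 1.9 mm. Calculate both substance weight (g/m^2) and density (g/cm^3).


SW = 10.64 / 85 x 10000 = 1251.8 g/m^2
Volume = 85 x 1.9 / 10 = 16.15 cm^3
Density = 10.64 / 16.15 = 0.659 g/cm^3


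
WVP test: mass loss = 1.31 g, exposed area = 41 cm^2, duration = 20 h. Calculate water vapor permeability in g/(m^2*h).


15.98 g/(m^2*h)


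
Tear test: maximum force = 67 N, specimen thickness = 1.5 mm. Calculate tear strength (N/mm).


44.7 N/mm

Tear strength = force / thickness
Tear = 67 / 1.5 = 44.7 N/mm


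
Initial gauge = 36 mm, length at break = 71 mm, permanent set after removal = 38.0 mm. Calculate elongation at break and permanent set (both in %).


Elongation at break = 97.2%
Permanent set = 5.6%


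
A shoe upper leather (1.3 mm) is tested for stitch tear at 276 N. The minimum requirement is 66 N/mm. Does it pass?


STS = 212.3 N/mm
Passes: Yes

STS = 276 / 1.3 = 212.3 N/mm
Minimum required: 66 N/mm
Passes: Yes


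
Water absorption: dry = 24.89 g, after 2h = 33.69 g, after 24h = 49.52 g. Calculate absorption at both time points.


2h absorption = 35.4%
24h absorption = 99.0%


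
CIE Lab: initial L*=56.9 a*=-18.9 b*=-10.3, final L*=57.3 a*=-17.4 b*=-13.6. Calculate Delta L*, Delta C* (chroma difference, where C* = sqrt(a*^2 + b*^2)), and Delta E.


Delta L* = 0.4
Delta C* = 0.56
Delta E = 3.65

Delta L* = 57.3 - 56.9 = 0.4
C1* = sqrt((-18.9)^2 + (-10.3)^2) = 21.524
C2* = sqrt((-17.4)^2 + (-13.6)^2) = 22.084
Delta C* = 22.084 - 21.524 = 0.56
Delta E = sqrt((0.4)^2 + (1.5)^2 + (-3.3)^2) = 3.65


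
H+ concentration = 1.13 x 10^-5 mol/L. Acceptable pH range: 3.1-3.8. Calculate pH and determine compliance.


pH = 4.95
Compliant: No


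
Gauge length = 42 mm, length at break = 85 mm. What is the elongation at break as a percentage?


Extension = 85 - 42 = 43 mm
Elongation = 43 / 42 x 100 = 102.4%


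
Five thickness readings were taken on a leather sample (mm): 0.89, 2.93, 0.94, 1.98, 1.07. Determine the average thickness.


1.56 mm


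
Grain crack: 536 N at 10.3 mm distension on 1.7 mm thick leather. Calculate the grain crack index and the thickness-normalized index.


Crack index = 536 / 10.3 = 52.0 N/mm
Normalized = 52.0 / 1.7 = 30.6 N/mm per mm


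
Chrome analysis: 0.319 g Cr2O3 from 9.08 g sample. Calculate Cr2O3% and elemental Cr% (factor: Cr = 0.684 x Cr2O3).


Cr2O3% = 0.319 / 9.08 x 100 = 3.51%
Cr% = 3.51 x 0.684 = 2.40%


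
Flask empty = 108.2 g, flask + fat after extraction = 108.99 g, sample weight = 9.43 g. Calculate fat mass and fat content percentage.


Fat mass = 108.99 - 108.2 = 0.79 g
Fat% = 0.79 / 9.43 x 100 = 8.4%


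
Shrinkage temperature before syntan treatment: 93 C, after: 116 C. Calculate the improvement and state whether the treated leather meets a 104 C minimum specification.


Improvement = 23 C
Meets 104 C spec: Yes


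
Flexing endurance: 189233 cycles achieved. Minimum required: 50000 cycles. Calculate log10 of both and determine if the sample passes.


Achieved: log10 = 5.28
Required: log10 = 4.70
Passes: Yes

log10(189233) = 5.28
log10(50000) = 4.70
Passes: Yes


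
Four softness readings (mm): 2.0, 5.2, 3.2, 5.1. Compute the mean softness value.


Sum = 2.0 + 5.2 + 3.2 + 5.1
Mean = 15.5 / 4 = 3.88 mm


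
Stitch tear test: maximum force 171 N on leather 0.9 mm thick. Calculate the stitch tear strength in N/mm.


190.0 N/mm

Stitch tear strength = force / thickness
STS = 171 / 0.9 = 190.0 N/mm


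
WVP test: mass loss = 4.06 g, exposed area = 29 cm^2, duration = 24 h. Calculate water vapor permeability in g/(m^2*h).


58.33 g/(m^2*h)


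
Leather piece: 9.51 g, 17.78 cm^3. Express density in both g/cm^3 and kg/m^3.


Density = 9.51 / 17.78 = 0.535 g/cm^3
Convert: 0.535 x 1000 = 535 kg/m^3


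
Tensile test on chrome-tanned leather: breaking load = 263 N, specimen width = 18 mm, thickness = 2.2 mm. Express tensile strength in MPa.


6.64 MPa

Cross-section = 18 x 2.2 = 39.6 mm^2
TS = 263 / 39.6 = 6.64 MPa
(1 N/mm^2 = 1 MPa)


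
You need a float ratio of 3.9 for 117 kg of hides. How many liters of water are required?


Water = hide weight x target ratio
Water = 117 x 3.9 = 456.3 L


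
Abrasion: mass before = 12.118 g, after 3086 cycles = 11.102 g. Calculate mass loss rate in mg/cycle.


Mass loss = 12.118 - 11.102 = 1.016 g
Rate = 1.016 / 3086 x 1000 = 0.329 mg/cycle


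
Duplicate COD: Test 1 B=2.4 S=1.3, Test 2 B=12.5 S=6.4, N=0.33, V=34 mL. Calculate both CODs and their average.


COD1 = 85.4 mg/L
COD2 = 473.6 mg/L
Average = 279.5 mg/L


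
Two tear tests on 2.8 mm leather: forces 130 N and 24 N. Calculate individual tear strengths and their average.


Tear 1 = 46.4 N/mm
Tear 2 = 8.6 N/mm
Average = 27.5 N/mm

Tear 1 = 130 / 2.8 = 46.4 N/mm
Tear 2 = 24 / 2.8 = 8.6 N/mm
Average = (46.4 + 8.6) / 2 = 27.5 N/mm


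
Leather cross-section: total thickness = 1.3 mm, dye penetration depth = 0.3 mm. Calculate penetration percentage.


23.1%


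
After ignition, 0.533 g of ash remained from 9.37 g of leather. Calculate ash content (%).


5.69%

Ash% = 0.533 / 9.37 x 100
Ash% = 5.69%


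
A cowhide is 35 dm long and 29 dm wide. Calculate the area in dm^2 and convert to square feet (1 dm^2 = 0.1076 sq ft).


1015 dm^2
109.21 sq ft

Area = 35 x 29 = 1015 dm^2
Conversion: 1015 x 0.1076 = 109.21 sq ft


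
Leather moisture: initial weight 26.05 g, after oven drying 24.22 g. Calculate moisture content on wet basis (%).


7.0%


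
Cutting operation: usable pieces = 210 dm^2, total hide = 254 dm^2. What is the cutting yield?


Yield = usable / total x 100
Yield = 210 / 254 x 100 = 82.7%


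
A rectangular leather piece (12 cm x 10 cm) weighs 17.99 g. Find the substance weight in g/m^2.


1499.2 g/m^2


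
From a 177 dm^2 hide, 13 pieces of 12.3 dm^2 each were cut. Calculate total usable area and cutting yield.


Total usable = 13 x 12.3 = 159.9 dm^2
Yield = 159.9 / 177 x 100 = 90.3%


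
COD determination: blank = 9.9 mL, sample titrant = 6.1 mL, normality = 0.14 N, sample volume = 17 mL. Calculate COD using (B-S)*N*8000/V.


COD = (9.9 - 6.1) x 0.14 x 8000 / 17
COD = 3.8 x 0.14 x 8000 / 17
COD = 250.4 mg/L


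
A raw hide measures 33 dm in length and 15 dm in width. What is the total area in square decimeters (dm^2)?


495 dm^2


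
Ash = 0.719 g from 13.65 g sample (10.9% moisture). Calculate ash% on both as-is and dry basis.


As-is ash% = 0.719 / 13.65 x 100 = 5.27%
Dry mass = 13.65 x (100 - 10.9) / 100 = 12.16215 g
Dry-basis ash% = 0.719 / 12.16215 x 100 = 5.91%


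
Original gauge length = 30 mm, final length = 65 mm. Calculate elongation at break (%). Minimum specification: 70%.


Extension = 65 - 30 = 35 mm
Elongation = 35 / 30 x 100 = 116.7%
Minimum required: 70%
Meets specification: Yes


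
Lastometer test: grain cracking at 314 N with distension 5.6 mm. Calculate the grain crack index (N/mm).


56.1 N/mm

Grain crack index = force / distension
Index = 314 / 5.6 = 56.1 N/mm


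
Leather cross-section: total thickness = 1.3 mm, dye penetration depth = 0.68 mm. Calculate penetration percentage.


Penetration% = 0.68 / 1.3 x 100
Penetration = 52.3%


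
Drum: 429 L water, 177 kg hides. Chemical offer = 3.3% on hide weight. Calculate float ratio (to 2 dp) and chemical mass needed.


Float ratio = 2.42
Chemical needed = 5.841 kg

Float ratio = 429 / 177 = 2.42
Chemical = 177 x 3.3 / 100 = 5.841 kg


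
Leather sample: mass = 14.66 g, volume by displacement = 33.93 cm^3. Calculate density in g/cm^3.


Density = mass / volume
Density = 14.66 / 33.93 = 0.432 g/cm^3


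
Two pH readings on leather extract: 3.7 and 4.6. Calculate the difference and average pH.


Difference = 0.9
Average pH = 4.15

Difference = |3.7 - 4.6| = 0.9
Average = (3.7 + 4.6) / 2 = 4.15


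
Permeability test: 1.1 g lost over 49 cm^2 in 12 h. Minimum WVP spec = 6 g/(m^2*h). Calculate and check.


WVP = 1.1 / (49 x 12) x 10000 = 18.71 g/(m^2*h)
Minimum: 6 g/(m^2*h)
Meets spec: Yes


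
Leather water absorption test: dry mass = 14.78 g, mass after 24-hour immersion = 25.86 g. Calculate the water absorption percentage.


Water absorbed = 25.86 - 14.78 = 11.08 g
WA% = 11.08 / 14.78 x 100 = 75.0%


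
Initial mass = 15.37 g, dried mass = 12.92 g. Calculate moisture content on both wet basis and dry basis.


Wet basis = 15.9%
Dry basis = 19.0%

Moisture lost = 15.37 - 12.92 = 2.45 g
Wet basis MC = 2.45 / 15.37 x 100 = 15.9%
Dry basis MC = 2.45 / 12.92 x 100 = 19.0%


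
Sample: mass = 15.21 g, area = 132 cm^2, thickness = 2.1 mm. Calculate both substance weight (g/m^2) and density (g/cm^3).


Substance weight = 1152.3 g/m^2
Density = 0.549 g/cm^3

SW = 15.21 / 132 x 10000 = 1152.3 g/m^2
Volume = 132 x 2.1 / 10 = 27.72 cm^3
Density = 15.21 / 27.72 = 0.549 g/cm^3


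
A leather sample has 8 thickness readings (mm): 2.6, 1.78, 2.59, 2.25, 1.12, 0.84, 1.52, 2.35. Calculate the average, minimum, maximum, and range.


Sum = 15.05
Average = 15.05 / 8 = 1.88 mm
Minimum = 0.84 mm
Maximum = 2.6 mm
Range = 2.6 - 0.84 = 1.76 mm


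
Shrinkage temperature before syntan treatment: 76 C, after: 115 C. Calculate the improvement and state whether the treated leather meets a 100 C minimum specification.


Improvement = 39 C
Meets 100 C spec: Yes


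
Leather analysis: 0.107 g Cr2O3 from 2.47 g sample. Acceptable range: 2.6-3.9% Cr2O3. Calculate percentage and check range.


Cr2O3 = 4.33%
Within range: No

Cr2O3% = 0.107 / 2.47 x 100 = 4.33%
Acceptable range: 2.6 to 3.9%
Within range: No


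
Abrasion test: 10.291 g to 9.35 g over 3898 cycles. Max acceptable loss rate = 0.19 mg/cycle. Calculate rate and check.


Loss = 10.291 - 9.35 = 0.941 g
Rate = 0.941 g / 3898 cycles x 1000 = 0.241 mg/cycle
Max = 0.19 mg/cycle
Passes: No


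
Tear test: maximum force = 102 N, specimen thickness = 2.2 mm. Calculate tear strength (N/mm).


46.4 N/mm

Tear strength = force / thickness
Tear = 102 / 2.2 = 46.4 N/mm


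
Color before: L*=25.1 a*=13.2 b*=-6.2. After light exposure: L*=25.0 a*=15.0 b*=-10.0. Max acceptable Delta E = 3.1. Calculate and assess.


dL = -0.1, da = 1.8, db = -3.8
dE = sqrt((-0.1)^2 + (1.8)^2 + (-3.8)^2) = 4.21
Max = 3.1
Passes: No


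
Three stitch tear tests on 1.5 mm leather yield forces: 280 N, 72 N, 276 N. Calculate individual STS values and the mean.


STS1 = 186.7 N/mm
STS2 = 48.0 N/mm
STS3 = 184.0 N/mm
Mean = 139.6 N/mm


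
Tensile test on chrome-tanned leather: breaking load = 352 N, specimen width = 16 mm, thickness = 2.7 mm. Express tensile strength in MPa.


8.15 MPa

Cross-section = 16 x 2.7 = 43.2 mm^2
TS = 352 / 43.2 = 8.15 MPa
(1 N/mm^2 = 1 MPa)


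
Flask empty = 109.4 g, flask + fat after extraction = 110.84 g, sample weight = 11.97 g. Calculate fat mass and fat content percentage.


Fat mass = 1.44 g
Fat content = 12.0%


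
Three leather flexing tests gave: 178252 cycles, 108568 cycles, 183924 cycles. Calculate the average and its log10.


Average = (178252 + 108568 + 183924) / 3 = 156915 cycles
log10(156915) = 5.20


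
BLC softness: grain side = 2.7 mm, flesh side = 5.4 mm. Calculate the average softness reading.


4.05 mm

Average = (2.7 + 5.4) / 2
Average = 4.05 mm


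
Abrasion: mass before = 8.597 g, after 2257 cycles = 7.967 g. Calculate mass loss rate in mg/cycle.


0.279 mg/cycle

Mass loss = 8.597 - 7.967 = 0.630 g
Rate = 0.630 / 2257 x 1000 = 0.279 mg/cycle


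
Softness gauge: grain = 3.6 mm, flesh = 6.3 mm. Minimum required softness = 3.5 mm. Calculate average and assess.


Average softness = 4.95 mm
Meets requirement: Yes

Average = (3.6 + 6.3) / 2 = 4.95 mm
Minimum = 3.5 mm
Meets requirement: Yes


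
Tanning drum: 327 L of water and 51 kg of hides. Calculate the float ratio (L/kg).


6.4


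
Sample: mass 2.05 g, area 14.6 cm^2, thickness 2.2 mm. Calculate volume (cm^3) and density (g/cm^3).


Volume = 3.212 cm^3
Density = 0.638 g/cm^3


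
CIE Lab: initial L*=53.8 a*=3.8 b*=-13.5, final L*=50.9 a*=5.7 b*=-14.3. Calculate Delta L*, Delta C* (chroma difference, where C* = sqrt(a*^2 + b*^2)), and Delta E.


Delta L* = -2.9
Delta C* = 1.37
Delta E = 3.56

Delta L* = 50.9 - 53.8 = -2.9
C1* = sqrt((3.8)^2 + (-13.5)^2) = 14.025
C2* = sqrt((5.7)^2 + (-14.3)^2) = 15.394
Delta C* = 15.394 - 14.025 = 1.37
Delta E = sqrt((-2.9)^2 + (1.9)^2 + (-0.8)^2) = 3.56


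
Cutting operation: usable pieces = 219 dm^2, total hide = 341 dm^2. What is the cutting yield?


64.2%

Yield = usable / total x 100
Yield = 219 / 341 x 100 = 64.2%


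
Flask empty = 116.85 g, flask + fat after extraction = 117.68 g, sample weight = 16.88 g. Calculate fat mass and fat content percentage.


Fat mass = 0.83 g
Fat content = 4.9%


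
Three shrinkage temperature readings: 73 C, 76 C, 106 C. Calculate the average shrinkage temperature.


85.0 C

Average = (73 + 76 + 106) / 3
Average = 255 / 3 = 85.0 C


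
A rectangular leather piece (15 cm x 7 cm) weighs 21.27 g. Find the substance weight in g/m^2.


2025.7 g/m^2


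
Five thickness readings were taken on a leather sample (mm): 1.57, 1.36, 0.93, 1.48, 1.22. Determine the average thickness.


1.31 mm


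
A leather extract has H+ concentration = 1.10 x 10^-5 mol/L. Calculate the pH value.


pH = 4.96


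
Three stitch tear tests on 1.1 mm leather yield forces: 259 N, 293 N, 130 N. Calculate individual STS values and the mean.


STS1 = 259 / 1.1 = 235.5 N/mm
STS2 = 293 / 1.1 = 266.4 N/mm
STS3 = 130 / 1.1 = 118.2 N/mm
Mean = (235.5 + 266.4 + 118.2) / 3 = 206.7 N/mm


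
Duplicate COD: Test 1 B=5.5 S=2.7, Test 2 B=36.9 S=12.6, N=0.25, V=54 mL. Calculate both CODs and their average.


COD1 = (5.5 - 2.7) x 0.25 x 8000 / 54 = 103.7 mg/L
COD2 = (36.9 - 12.6) x 0.25 x 8000 / 54 = 900.0 mg/L
Average = (103.7 + 900.0) / 2 = 501.9 mg/L


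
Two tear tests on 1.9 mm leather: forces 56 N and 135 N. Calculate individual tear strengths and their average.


Tear 1 = 56 / 1.9 = 29.5 N/mm
Tear 2 = 135 / 1.9 = 71.1 N/mm
Average = (29.5 + 71.1) / 2 = 50.3 N/mm


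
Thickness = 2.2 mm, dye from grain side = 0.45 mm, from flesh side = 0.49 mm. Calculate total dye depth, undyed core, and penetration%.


Total dyed = 0.94 mm
Undyed core = 1.26 mm
Penetration = 42.7%
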